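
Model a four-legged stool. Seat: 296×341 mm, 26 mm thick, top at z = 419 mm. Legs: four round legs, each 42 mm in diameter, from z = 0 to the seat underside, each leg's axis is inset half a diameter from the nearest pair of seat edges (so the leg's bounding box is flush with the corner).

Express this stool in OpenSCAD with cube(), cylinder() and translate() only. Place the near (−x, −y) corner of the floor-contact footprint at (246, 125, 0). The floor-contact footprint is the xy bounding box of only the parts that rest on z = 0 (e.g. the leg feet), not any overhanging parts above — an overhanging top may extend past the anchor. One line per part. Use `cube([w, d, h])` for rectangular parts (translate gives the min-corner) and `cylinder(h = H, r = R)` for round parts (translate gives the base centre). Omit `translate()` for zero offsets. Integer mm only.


translate([246, 125, 393]) cube([296, 341, 26]);
translate([267, 146, 0]) cylinder(h = 393, r = 21);
translate([521, 146, 0]) cylinder(h = 393, r = 21);
translate([267, 445, 0]) cylinder(h = 393, r = 21);
translate([521, 445, 0]) cylinder(h = 393, r = 21);


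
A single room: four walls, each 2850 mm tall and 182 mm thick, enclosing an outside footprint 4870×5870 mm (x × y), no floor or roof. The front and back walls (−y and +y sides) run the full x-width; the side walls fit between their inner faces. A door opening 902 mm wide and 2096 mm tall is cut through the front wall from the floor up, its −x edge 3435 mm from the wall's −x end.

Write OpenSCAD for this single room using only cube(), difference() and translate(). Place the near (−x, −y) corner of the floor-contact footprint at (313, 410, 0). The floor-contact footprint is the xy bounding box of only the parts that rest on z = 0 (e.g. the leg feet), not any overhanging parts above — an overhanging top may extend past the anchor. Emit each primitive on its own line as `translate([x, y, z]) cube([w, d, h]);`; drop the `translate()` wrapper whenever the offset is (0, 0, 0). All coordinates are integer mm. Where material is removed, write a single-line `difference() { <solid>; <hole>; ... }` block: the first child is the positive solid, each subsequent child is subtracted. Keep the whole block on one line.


difference() { translate([313, 410, 0]) cube([4870, 182, 2850]); translate([3748, 410, 0]) cube([902, 182, 2096]); }
translate([313, 6098, 0]) cube([4870, 182, 2850]);
translate([313, 592, 0]) cube([182, 5506, 2850]);
translate([5001, 592, 0]) cube([182, 5506, 2850]);


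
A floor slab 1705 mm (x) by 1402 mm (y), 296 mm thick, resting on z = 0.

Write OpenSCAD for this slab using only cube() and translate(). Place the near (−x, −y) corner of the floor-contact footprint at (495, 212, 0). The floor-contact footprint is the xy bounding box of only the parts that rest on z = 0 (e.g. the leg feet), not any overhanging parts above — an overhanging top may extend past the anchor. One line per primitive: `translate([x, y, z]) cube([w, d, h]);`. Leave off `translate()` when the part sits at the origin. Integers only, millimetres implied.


translate([495, 212, 0]) cube([1705, 1402, 296]);


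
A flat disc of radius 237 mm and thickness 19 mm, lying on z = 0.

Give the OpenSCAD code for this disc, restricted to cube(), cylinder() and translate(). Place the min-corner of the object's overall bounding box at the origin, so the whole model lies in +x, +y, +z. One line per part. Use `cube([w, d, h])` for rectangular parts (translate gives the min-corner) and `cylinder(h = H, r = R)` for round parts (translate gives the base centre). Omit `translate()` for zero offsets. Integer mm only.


translate([237, 237, 0]) cylinder(h = 19, r = 237);


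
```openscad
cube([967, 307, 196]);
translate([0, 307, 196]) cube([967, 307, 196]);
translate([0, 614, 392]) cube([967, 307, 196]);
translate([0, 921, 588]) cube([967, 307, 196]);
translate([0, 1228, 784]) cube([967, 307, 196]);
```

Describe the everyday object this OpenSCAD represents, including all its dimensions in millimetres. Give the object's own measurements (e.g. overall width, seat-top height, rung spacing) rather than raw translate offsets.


A straight staircase of 5 solid steps. Each step is 967 mm wide (x), 307 mm deep (y, the going) and 196 mm tall (the rise). The first step rests on the floor; each subsequent step sits one going further in +y and one rise higher in +z, directly behind and above the previous step with no overlap.


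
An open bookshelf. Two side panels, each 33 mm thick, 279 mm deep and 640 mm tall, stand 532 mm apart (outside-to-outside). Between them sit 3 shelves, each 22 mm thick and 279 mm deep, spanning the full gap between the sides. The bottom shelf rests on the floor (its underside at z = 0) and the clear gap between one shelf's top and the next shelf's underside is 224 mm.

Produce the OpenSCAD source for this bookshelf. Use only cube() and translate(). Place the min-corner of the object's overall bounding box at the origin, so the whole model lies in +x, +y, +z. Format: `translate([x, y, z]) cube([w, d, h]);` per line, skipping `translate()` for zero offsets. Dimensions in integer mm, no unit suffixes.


cube([33, 279, 640]);
translate([499, 0, 0]) cube([33, 279, 640]);
translate([33, 0, 0]) cube([466, 279, 22]);
translate([33, 0, 246]) cube([466, 279, 22]);
translate([33, 0, 492]) cube([466, 279, 22]);


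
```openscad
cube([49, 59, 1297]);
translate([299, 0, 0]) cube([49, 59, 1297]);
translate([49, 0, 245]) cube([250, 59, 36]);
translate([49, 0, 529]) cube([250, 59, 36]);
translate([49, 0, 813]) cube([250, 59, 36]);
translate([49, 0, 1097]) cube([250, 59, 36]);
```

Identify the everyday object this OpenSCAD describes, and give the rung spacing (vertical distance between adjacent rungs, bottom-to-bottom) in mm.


A ladder. The rung spacing is 284 mm.

Two tall 49×59 posts with 4 short bars between them — a ladder. Adjacent rungs sit at z = 245 and z = 529, so the spacing is 529 − 245 = 284 mm.


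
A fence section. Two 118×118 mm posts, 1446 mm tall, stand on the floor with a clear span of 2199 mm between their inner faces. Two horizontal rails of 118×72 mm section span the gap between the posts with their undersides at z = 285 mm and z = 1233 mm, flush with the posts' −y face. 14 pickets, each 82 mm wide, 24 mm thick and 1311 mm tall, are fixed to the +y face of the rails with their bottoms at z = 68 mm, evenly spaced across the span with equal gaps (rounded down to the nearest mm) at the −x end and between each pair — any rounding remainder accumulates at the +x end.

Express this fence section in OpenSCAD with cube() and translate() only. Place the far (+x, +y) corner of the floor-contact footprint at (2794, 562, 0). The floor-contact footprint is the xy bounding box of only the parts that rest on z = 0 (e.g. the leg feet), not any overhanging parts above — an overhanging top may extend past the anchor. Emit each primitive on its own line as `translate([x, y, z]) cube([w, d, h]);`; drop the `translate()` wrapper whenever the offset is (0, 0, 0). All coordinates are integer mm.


translate([359, 444, 0]) cube([118, 118, 1446]);
translate([2676, 444, 0]) cube([118, 118, 1446]);
translate([477, 444, 285]) cube([2199, 118, 72]);
translate([477, 444, 1233]) cube([2199, 118, 72]);
translate([547, 562, 68]) cube([82, 24, 1311]);
translate([699, 562, 68]) cube([82, 24, 1311]);
translate([851, 562, 68]) cube([82, 24, 1311]);
translate([1003, 562, 68]) cube([82, 24, 1311]);
translate([1155, 562, 68]) cube([82, 24, 1311]);
translate([1307, 562, 68]) cube([82, 24, 1311]);
translate([1459, 562, 68]) cube([82, 24, 1311]);
translate([1611, 562, 68]) cube([82, 24, 1311]);
translate([1763, 562, 68]) cube([82, 24, 1311]);
translate([1915, 562, 68]) cube([82, 24, 1311]);
translate([2067, 562, 68]) cube([82, 24, 1311]);
translate([2219, 562, 68]) cube([82, 24, 1311]);
translate([2371, 562, 68]) cube([82, 24, 1311]);
translate([2523, 562, 68]) cube([82, 24, 1311]);


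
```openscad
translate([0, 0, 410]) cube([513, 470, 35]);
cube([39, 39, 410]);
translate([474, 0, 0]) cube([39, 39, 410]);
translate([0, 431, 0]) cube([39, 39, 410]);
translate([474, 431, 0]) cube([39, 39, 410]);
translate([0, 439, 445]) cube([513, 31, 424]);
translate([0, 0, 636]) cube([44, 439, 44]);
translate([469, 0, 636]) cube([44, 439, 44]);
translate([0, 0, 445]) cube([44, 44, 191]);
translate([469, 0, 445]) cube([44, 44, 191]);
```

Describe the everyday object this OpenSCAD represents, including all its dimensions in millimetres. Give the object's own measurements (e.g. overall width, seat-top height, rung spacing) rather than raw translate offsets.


A chair. The seat is a 513×470×35 mm slab with its top at z = 445 mm, on four 39×39 mm corner legs (flush with the seat edges, standing on z = 0). A flat backrest 31 mm thick, 424 mm tall, spans the full seat width and rises from the seat top along its +y edge, rear face flush with the rear of the seat. Two armrests of 44×44 mm section run along each side from the seat's front edge to the front of the backrest, top faces 235 mm above the seat top and outer faces flush with the seat's x-edges; a 44×44 mm post under the front of each armrest stands on the seat at the front corner.


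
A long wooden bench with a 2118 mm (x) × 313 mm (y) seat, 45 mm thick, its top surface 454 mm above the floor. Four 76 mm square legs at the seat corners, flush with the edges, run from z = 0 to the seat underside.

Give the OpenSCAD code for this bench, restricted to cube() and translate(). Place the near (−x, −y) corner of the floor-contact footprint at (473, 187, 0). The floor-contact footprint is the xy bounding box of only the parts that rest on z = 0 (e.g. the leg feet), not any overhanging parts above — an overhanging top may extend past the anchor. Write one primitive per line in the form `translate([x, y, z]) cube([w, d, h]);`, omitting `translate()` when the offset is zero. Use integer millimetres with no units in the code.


// leg_h = 454 − 45 = 409
translate([473, 187, 409]) cube([2118, 313, 45]);
translate([473, 187, 0]) cube([76, 76, 409]);
translate([473, 424, 0]) cube([76, 76, 409]);
translate([2515, 187, 0]) cube([76, 76, 409]);
translate([2515, 424, 0]) cube([76, 76, 409]);


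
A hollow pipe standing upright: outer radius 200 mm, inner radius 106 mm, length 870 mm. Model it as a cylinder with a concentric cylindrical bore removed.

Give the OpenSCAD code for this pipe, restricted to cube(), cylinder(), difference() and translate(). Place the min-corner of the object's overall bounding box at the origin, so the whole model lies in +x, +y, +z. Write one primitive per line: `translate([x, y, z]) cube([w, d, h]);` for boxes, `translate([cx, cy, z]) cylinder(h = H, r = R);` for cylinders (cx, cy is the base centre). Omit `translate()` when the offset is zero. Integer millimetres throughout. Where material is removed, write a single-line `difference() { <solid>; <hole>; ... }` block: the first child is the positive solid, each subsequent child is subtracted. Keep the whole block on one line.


difference() { translate([200, 200, 0]) cylinder(h = 870, r = 200); translate([200, 200, 0]) cylinder(h = 870, r = 106); }


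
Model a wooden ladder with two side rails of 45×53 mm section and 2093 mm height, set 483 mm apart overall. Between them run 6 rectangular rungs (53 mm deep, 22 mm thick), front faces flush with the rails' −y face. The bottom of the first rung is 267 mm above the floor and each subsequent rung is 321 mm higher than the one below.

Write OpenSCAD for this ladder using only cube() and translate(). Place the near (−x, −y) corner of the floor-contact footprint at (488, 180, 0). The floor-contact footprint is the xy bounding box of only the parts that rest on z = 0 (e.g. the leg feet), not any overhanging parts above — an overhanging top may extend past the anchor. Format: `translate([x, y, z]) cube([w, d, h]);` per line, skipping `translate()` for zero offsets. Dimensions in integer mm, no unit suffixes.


translate([488, 180, 0]) cube([45, 53, 2093]);
translate([926, 180, 0]) cube([45, 53, 2093]);
translate([533, 180, 267]) cube([393, 53, 22]);
translate([533, 180, 588]) cube([393, 53, 22]);
translate([533, 180, 909]) cube([393, 53, 22]);
translate([533, 180, 1230]) cube([393, 53, 22]);
translate([533, 180, 1551]) cube([393, 53, 22]);
translate([533, 180, 1872]) cube([393, 53, 22]);


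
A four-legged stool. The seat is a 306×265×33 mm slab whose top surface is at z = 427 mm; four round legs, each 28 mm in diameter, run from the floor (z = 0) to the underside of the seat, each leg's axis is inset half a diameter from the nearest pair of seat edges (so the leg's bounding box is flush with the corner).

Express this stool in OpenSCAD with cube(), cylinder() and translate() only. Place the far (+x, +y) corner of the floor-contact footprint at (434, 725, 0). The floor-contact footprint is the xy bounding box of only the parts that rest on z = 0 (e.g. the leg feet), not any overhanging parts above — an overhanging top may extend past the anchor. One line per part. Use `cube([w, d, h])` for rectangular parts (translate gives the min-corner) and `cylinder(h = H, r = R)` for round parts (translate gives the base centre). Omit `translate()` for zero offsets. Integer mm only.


translate([128, 460, 394]) cube([306, 265, 33]);
translate([142, 474, 0]) cylinder(h = 394, r = 14);
translate([420, 474, 0]) cylinder(h = 394, r = 14);
translate([142, 711, 0]) cylinder(h = 394, r = 14);
translate([420, 711, 0]) cylinder(h = 394, r = 14);


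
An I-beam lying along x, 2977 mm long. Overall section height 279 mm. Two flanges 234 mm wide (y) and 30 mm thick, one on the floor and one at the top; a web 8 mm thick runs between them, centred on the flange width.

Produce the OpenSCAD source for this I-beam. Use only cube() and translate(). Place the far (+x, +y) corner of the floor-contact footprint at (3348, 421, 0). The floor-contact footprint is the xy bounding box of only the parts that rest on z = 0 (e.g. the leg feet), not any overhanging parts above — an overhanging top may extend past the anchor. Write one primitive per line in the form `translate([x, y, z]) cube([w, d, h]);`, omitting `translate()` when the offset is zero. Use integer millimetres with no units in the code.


translate([371, 187, 0]) cube([2977, 234, 30]);
translate([371, 300, 30]) cube([2977, 8, 219]);
translate([371, 187, 249]) cube([2977, 234, 30]);


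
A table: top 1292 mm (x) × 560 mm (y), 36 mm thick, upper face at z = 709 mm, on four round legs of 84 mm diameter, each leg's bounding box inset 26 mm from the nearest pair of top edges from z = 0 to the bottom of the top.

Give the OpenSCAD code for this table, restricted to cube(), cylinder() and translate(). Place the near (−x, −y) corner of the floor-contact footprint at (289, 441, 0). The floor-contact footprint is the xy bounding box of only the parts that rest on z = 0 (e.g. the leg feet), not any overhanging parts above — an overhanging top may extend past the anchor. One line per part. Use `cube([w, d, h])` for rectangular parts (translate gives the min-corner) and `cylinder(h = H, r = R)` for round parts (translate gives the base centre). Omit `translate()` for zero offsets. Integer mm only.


translate([263, 415, 673]) cube([1292, 560, 36]);
translate([331, 483, 0]) cylinder(h = 673, r = 42);
translate([1487, 483, 0]) cylinder(h = 673, r = 42);
translate([331, 907, 0]) cylinder(h = 673, r = 42);
translate([1487, 907, 0]) cylinder(h = 673, r = 42);


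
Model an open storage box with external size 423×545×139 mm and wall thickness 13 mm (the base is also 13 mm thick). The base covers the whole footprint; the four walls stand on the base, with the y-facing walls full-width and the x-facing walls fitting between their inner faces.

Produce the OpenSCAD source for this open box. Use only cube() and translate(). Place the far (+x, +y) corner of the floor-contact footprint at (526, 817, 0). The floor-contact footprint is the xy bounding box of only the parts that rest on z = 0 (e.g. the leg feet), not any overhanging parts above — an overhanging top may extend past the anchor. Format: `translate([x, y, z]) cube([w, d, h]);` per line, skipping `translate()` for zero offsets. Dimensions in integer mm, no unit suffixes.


translate([103, 272, 0]) cube([423, 545, 13]);
translate([103, 272, 13]) cube([423, 13, 126]);
translate([103, 804, 13]) cube([423, 13, 126]);
translate([103, 285, 13]) cube([13, 519, 126]);
translate([513, 285, 13]) cube([13, 519, 126]);


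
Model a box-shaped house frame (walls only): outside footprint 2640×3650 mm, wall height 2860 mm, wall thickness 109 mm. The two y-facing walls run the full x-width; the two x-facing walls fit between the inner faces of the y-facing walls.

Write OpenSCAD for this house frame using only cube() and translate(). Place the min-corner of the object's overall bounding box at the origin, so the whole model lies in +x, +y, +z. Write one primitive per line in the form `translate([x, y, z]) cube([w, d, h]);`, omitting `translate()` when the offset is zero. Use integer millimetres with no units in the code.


cube([2640, 109, 2860]);
translate([0, 3541, 0]) cube([2640, 109, 2860]);
translate([0, 109, 0]) cube([109, 3432, 2860]);
translate([2531, 109, 0]) cube([109, 3432, 2860]);


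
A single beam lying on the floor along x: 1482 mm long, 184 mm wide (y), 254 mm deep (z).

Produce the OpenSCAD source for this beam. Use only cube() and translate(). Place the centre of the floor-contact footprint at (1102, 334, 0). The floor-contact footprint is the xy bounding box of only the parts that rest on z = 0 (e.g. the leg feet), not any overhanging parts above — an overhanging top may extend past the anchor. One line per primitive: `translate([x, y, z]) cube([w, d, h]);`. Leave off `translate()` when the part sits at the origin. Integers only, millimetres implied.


translate([361, 242, 0]) cube([1482, 184, 254]);


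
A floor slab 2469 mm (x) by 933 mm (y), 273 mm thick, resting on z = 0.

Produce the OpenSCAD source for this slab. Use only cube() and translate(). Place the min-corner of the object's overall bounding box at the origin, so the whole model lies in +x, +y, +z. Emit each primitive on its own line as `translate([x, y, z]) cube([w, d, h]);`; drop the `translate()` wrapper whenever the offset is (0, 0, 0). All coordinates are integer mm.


cube([2469, 933, 273]);


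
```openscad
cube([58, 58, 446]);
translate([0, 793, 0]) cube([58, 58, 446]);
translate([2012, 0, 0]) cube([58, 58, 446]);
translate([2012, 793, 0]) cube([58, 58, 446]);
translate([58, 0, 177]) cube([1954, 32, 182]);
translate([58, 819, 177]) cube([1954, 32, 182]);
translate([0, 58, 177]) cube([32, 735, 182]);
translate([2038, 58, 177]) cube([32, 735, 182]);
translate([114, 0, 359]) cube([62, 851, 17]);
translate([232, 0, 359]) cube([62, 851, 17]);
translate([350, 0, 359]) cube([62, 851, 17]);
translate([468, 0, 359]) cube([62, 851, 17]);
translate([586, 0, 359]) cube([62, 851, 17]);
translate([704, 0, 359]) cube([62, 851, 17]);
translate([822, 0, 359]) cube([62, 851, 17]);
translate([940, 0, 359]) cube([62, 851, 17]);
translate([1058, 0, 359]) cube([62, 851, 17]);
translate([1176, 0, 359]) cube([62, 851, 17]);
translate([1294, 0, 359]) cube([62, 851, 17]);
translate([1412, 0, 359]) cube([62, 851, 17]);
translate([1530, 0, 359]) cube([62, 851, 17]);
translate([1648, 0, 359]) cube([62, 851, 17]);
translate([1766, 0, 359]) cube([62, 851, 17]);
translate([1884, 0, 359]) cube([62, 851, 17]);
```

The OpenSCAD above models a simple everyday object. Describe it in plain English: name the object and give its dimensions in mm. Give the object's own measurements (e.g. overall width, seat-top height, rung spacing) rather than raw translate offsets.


A bed frame 2070 mm long (x) by 851 mm wide (y). Four 58×58 mm corner posts, 446 mm tall, at the corners of the footprint. Four rails of 32 mm thickness and 182 mm height run between adjacent posts with their undersides at z = 177 mm, their outer faces flush with the outside of the frame (the two x-running rails run between the posts' inner faces; the two y-running rails run between the posts' inner faces). 16 slats, each 62 mm wide (x) and 17 mm thick, lie across the top of the two x-running rails, running the full 851 mm width of the frame in y; along x they sit between the end posts with a 56 mm gap after the −x posts and between neighbouring slats, leaving 66 mm before the +x posts.


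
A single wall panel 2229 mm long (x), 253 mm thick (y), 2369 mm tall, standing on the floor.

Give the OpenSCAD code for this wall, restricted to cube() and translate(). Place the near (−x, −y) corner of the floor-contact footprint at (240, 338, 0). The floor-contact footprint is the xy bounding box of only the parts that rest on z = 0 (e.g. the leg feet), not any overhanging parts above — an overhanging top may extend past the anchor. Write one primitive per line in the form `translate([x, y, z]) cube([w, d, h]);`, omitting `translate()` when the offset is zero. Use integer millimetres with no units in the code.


translate([240, 338, 0]) cube([2229, 253, 2369]);


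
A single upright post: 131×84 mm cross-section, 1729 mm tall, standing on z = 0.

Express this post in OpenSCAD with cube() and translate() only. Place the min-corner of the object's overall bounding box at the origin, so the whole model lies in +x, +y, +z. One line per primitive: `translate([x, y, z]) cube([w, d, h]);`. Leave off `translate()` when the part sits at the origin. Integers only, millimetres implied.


cube([131, 84, 1729]);


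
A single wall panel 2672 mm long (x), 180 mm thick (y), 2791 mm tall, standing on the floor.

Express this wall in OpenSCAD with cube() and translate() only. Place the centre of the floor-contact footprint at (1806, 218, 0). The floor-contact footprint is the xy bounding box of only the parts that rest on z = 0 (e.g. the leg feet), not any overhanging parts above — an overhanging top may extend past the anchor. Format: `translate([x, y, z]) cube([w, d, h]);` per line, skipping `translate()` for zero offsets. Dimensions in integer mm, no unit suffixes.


translate([470, 128, 0]) cube([2672, 180, 2791]);


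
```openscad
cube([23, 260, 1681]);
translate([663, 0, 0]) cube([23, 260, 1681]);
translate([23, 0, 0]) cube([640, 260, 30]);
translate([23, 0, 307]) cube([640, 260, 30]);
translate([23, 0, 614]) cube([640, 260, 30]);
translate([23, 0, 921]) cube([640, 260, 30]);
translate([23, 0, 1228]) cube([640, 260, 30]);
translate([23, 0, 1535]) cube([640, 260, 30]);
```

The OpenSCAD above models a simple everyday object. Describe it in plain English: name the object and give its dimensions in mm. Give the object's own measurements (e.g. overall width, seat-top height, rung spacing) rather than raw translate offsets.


An open bookshelf. Two side panels, each 23 mm thick, 260 mm deep and 1681 mm tall, stand 686 mm apart (outside-to-outside). Between them sit 6 shelves, each 30 mm thick and 260 mm deep, spanning the full gap between the sides. The bottom shelf rests on the floor (its underside at z = 0) and the clear gap between one shelf's top and the next shelf's underside is 277 mm.


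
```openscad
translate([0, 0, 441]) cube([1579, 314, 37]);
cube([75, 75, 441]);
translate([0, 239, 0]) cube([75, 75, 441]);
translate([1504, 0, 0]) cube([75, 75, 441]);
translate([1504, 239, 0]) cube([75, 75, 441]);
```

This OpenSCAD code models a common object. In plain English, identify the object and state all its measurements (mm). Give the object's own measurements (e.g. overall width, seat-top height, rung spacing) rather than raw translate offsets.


A bench: a 1579×314 mm seat slab, 37 mm thick, top at z = 478 mm, on four 75×75 mm square legs flush with the seat corners and standing on z = 0.


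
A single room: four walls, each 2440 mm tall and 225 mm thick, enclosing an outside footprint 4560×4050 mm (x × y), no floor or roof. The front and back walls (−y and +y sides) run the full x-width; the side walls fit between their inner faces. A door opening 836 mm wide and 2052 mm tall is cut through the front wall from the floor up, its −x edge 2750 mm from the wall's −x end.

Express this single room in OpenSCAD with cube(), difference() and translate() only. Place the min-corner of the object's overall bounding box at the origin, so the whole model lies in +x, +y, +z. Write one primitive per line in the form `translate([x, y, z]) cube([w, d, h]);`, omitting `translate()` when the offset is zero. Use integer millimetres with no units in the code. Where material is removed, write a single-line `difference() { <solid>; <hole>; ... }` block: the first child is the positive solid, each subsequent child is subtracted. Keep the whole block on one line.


difference() { cube([4560, 225, 2440]); translate([2750, 0, 0]) cube([836, 225, 2052]); }
translate([0, 3825, 0]) cube([4560, 225, 2440]);
translate([0, 225, 0]) cube([225, 3600, 2440]);
translate([4335, 225, 0]) cube([225, 3600, 2440]);


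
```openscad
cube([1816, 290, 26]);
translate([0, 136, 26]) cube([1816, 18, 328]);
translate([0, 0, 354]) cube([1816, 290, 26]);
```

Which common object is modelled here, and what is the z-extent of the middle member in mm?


An I-beam. The web height is 328 mm.

Two wide flanges with a thin centred web — an I-beam. Overall 380 mm minus two 26 mm flanges gives a web of 380 − 2·26 = 328 mm.


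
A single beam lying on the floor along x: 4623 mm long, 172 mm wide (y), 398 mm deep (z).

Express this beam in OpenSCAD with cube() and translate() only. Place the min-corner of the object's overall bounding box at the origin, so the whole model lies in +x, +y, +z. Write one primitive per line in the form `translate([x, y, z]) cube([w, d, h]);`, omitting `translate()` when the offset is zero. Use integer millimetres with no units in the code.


cube([4623, 172, 398]);


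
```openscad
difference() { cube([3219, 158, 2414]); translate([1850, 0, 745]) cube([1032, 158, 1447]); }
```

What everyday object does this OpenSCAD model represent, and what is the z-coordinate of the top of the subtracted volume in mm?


A wall with a window opening. The window head height is 2192 mm.

A wall with a rectangular opening subtracted — a window. Sill at z = 745, opening 1447 mm tall, so the head is at 745 + 1447 = 2192 mm.


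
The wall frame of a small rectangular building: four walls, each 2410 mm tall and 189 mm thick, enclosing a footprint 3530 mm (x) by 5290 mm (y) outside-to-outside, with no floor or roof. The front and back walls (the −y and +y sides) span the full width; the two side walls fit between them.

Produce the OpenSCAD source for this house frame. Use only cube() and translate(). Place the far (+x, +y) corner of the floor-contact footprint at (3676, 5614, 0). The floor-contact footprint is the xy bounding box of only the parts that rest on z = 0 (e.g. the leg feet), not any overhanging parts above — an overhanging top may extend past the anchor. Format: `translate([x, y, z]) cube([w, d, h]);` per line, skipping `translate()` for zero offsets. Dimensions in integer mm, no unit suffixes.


translate([146, 324, 0]) cube([3530, 189, 2410]);
translate([146, 5425, 0]) cube([3530, 189, 2410]);
translate([146, 513, 0]) cube([189, 4912, 2410]);
translate([3487, 513, 0]) cube([189, 4912, 2410]);


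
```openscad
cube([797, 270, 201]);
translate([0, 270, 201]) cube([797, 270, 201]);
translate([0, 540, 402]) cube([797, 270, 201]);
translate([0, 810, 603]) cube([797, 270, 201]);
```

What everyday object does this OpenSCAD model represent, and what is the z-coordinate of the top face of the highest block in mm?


A staircase. The total rise is 804 mm.

4 identical blocks, each offset up and back from the previous — a staircase. Each step is 201 mm tall and there are 4 of them, so the total rise is 4 × 201 = 804 mm.


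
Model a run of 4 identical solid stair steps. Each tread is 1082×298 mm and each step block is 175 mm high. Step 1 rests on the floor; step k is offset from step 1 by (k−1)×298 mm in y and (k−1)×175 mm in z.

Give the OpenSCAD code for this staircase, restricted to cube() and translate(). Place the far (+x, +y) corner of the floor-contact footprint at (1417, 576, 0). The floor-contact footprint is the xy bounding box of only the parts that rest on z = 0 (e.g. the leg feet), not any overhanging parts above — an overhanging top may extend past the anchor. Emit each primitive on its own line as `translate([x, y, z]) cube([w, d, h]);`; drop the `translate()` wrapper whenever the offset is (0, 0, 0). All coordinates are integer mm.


translate([335, 278, 0]) cube([1082, 298, 175]);
translate([335, 576, 175]) cube([1082, 298, 175]);
translate([335, 874, 350]) cube([1082, 298, 175]);
translate([335, 1172, 525]) cube([1082, 298, 175]);


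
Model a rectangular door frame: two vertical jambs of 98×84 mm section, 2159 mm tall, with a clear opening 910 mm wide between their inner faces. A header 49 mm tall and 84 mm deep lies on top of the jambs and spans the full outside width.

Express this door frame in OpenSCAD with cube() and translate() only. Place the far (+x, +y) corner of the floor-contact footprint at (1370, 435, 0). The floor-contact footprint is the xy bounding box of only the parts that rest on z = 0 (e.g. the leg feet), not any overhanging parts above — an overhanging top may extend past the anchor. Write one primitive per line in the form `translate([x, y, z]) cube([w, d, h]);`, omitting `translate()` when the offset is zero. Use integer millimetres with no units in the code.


translate([264, 351, 0]) cube([98, 84, 2159]);
translate([1272, 351, 0]) cube([98, 84, 2159]);
translate([264, 351, 2159]) cube([1106, 84, 49]);


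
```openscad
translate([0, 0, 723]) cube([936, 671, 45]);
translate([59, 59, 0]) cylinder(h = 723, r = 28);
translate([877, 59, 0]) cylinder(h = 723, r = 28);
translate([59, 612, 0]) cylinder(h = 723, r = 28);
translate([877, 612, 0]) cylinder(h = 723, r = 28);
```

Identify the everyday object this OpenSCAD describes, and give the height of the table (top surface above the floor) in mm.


A table. The table height is 768 mm.

A 936×671×45 slab sits at z = 723 on four Ø56 mm round legs — a table. The top surface is at 723 + 45 = 768 mm.


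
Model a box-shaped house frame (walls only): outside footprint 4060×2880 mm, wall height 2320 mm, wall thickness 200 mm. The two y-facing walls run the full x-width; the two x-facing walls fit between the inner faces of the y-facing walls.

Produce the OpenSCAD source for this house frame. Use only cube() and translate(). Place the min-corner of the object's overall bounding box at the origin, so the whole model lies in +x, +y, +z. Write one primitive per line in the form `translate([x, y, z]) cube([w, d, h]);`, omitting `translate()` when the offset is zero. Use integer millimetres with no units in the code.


cube([4060, 200, 2320]);
translate([0, 2680, 0]) cube([4060, 200, 2320]);
translate([0, 200, 0]) cube([200, 2480, 2320]);
translate([3860, 200, 0]) cube([200, 2480, 2320]);


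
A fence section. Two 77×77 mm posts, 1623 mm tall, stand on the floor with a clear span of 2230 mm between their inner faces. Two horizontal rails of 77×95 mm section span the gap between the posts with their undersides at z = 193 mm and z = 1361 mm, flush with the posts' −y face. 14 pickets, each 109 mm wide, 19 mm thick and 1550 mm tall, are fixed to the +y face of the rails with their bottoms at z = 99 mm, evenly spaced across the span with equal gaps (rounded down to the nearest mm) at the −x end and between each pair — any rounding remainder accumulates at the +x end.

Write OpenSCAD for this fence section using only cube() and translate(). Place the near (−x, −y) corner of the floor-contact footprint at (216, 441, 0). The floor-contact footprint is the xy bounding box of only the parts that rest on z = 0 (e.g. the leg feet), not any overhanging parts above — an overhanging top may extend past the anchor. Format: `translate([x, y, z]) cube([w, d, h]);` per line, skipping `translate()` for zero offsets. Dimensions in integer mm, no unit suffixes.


translate([216, 441, 0]) cube([77, 77, 1623]);
translate([2523, 441, 0]) cube([77, 77, 1623]);
translate([293, 441, 193]) cube([2230, 77, 95]);
translate([293, 441, 1361]) cube([2230, 77, 95]);
translate([339, 518, 99]) cube([109, 19, 1550]);
translate([494, 518, 99]) cube([109, 19, 1550]);
translate([649, 518, 99]) cube([109, 19, 1550]);
translate([804, 518, 99]) cube([109, 19, 1550]);
translate([959, 518, 99]) cube([109, 19, 1550]);
translate([1114, 518, 99]) cube([109, 19, 1550]);
translate([1269, 518, 99]) cube([109, 19, 1550]);
translate([1424, 518, 99]) cube([109, 19, 1550]);
translate([1579, 518, 99]) cube([109, 19, 1550]);
translate([1734, 518, 99]) cube([109, 19, 1550]);
translate([1889, 518, 99]) cube([109, 19, 1550]);
translate([2044, 518, 99]) cube([109, 19, 1550]);
translate([2199, 518, 99]) cube([109, 19, 1550]);
translate([2354, 518, 99]) cube([109, 19, 1550]);


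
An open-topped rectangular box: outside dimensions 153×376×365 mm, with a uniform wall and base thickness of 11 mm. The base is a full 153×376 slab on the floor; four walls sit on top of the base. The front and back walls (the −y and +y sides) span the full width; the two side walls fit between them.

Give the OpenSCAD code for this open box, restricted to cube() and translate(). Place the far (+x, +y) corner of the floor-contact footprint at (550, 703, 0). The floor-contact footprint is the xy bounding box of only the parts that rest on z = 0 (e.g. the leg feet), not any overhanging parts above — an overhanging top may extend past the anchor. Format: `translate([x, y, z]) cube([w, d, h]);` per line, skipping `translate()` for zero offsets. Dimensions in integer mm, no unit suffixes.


translate([397, 327, 0]) cube([153, 376, 11]);
translate([397, 327, 11]) cube([153, 11, 354]);
translate([397, 692, 11]) cube([153, 11, 354]);
translate([397, 338, 11]) cube([11, 354, 354]);
translate([539, 338, 11]) cube([11, 354, 354]);


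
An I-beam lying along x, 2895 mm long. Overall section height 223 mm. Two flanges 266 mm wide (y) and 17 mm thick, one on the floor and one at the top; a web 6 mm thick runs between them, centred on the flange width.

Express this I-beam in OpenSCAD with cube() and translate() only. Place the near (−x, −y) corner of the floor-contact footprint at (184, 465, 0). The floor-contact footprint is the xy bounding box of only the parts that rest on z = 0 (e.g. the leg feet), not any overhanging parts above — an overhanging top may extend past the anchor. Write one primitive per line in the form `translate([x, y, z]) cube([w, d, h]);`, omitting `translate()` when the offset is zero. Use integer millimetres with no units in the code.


translate([184, 465, 0]) cube([2895, 266, 17]);
translate([184, 595, 17]) cube([2895, 6, 189]);
translate([184, 465, 206]) cube([2895, 266, 17]);


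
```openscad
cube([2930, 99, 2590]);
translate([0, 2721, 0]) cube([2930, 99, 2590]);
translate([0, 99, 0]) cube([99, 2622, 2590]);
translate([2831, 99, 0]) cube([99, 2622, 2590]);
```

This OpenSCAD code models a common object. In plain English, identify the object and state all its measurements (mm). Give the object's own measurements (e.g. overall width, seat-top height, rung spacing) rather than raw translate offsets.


The wall frame of a small rectangular building: four walls, each 2590 mm tall and 99 mm thick, enclosing a footprint 2930 mm (x) by 2820 mm (y) outside-to-outside, with no floor or roof. The front and back walls (the −y and +y sides) span the full width; the two side walls fit between them.


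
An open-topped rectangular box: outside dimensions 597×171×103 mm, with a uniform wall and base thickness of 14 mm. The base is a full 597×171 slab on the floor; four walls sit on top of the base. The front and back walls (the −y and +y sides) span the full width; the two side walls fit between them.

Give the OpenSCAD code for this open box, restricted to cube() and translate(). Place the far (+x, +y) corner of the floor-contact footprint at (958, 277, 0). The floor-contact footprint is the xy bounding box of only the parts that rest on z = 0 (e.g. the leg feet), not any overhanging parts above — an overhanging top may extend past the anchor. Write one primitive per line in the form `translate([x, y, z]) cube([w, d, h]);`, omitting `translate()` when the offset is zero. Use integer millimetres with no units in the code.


translate([361, 106, 0]) cube([597, 171, 14]);
translate([361, 106, 14]) cube([597, 14, 89]);
translate([361, 263, 14]) cube([597, 14, 89]);
translate([361, 120, 14]) cube([14, 143, 89]);
translate([944, 120, 14]) cube([14, 143, 89]);


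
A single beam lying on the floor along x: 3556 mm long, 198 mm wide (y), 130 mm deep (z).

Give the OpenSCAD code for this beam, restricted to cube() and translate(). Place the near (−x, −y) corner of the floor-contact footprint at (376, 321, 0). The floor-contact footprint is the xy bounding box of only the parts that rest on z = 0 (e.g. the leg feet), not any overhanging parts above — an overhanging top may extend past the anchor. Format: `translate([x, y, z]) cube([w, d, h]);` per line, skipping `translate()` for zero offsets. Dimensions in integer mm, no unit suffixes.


translate([376, 321, 0]) cube([3556, 198, 130]);


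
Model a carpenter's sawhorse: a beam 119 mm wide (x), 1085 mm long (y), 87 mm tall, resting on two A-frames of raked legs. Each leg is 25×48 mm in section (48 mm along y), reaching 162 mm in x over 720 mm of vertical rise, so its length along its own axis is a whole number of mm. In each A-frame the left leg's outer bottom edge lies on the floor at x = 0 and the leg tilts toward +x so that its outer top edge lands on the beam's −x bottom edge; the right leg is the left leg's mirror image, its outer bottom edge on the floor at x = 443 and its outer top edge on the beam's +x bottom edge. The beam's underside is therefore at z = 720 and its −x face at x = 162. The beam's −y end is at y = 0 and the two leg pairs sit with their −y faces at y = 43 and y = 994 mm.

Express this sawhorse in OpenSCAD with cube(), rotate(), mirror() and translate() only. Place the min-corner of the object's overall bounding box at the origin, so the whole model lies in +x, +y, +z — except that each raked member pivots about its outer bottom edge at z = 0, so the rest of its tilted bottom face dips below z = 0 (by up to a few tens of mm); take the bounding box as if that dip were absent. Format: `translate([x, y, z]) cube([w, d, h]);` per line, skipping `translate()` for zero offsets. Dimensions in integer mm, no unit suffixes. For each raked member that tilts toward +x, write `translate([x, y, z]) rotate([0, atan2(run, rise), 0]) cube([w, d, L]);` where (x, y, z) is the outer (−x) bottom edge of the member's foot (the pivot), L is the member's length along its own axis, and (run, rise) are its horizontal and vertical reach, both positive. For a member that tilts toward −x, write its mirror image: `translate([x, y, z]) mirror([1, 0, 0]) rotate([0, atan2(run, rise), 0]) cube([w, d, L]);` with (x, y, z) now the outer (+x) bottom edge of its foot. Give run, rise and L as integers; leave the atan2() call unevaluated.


translate([162, 0, 720]) cube([119, 1085, 87]);
translate([0, 43, 0]) rotate([0, atan2(162, 720), 0]) cube([25, 48, 738]);
translate([443, 43, 0]) mirror([1, 0, 0]) rotate([0, atan2(162, 720), 0]) cube([25, 48, 738]);
translate([0, 994, 0]) rotate([0, atan2(162, 720), 0]) cube([25, 48, 738]);
translate([443, 994, 0]) mirror([1, 0, 0]) rotate([0, atan2(162, 720), 0]) cube([25, 48, 738]);


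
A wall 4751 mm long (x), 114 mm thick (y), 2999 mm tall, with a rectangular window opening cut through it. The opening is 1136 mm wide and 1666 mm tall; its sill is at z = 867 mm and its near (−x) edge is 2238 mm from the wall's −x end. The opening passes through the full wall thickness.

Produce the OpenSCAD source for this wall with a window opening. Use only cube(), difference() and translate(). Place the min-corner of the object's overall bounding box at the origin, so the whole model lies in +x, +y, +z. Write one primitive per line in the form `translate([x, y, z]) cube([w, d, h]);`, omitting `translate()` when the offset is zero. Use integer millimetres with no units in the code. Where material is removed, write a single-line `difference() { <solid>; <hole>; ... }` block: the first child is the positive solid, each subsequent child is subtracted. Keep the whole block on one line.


difference() { cube([4751, 114, 2999]); translate([2238, 0, 867]) cube([1136, 114, 1666]); }
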